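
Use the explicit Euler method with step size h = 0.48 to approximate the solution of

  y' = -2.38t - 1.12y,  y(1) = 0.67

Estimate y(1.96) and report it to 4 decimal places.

-2.0757

Euler: y_{n+1} = y_n + h·f(t_n, y_n).
t=1.000000, y=0.670000: f=-3.130400 → y ← 0.670000 + 0.48·(-3.130400) = -0.832592
t=1.480000, y=-0.832592: f=-2.589897 → y ← -0.832592 + 0.48·(-2.589897) = -2.075743
y(1.96) ≈ -2.0757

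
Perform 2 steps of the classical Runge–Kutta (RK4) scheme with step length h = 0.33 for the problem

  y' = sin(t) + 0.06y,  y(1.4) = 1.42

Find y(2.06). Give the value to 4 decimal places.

2.1303

RK4: k1 = f(t_n, y_n); k2 = f(t_n + h/2, y_n + (h/2)·k1); k3 = f(t_n + h/2, y_n + (h/2)·k2); k4 = f(t_n + h, y_n + h·k3); y_{n+1} = y_n + (h/6)·(k1 + 2k2 + 2k3 + k4).
t=1.400000, y=1.420000:
  k1 = f(1.400000, 1.420000) = 1.070650
  k2 = f(1.565000, 1.596657) = 1.095783
  k3 = f(1.565000, 1.600804) = 1.096031
  k4 = f(1.730000, 1.781690) = 1.094255
  y ← 1.420000 + (0.33/6)·(k1 + 2k2 + 2k3 + k4) = 1.780169
t=1.730000, y=1.780169:
  k1 = f(1.730000, 1.780169) = 1.094164
  k2 = f(1.895000, 1.960706) = 1.065547
  k3 = f(1.895000, 1.955985) = 1.065264
  k4 = f(2.060000, 2.131706) = 1.010610
  y ← 1.780169 + (0.33/6)·(k1 + 2k2 + 2k3 + k4) = 2.130321
y(2.06) ≈ 2.1303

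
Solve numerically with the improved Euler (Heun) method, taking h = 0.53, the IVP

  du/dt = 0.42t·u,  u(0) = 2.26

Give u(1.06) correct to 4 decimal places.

2.8502

Heun: k1 = f(t_n, u_n); k2 = f(t_n + h, u_n + h·k1); u_{n+1} = u_n + (h/2)·(k1 + k2).
t=0.000000, u=2.260000:
  k1 = f(0.000000, 2.260000) = 0.000000
  k2 = f(0.530000, 2.260000) = 0.503076
  u ← 2.260000 + (0.53/2)·(0.000000 + 0.503076) = 2.393315
t=0.530000, u=2.393315:
  k1 = f(0.530000, 2.393315) = 0.532752
  k2 = f(1.060000, 2.675674) = 1.191210
  u ← 2.393315 + (0.53/2)·(0.532752 + 1.191210) = 2.850165
u(1.06) ≈ 2.8502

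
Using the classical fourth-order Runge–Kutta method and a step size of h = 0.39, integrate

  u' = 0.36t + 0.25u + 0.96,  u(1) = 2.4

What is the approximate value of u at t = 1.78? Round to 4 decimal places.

RK4: k1 = f(t_n, u_n); k2 = f(t_n + h/2, u_n + (h/2)·k1); k3 = f(t_n + h/2, u_n + (h/2)·k2); k4 = f(t_n + h, u_n + h·k3); u_{n+1} = u_n + (h/6)·(k1 + 2k2 + 2k3 + k4).
t=1.000000, u=2.400000:
  k1 = f(1.000000, 2.400000) = 1.920000
  k2 = f(1.195000, 2.774400) = 2.083800
  k3 = f(1.195000, 2.806341) = 2.091785
  k4 = f(1.390000, 3.215796) = 2.264349
  u ← 2.400000 + (0.39/6)·(k1 + 2k2 + 2k3 + k4) = 3.214809
t=1.390000, u=3.214809:
  k1 = f(1.390000, 3.214809) = 2.264102
  k2 = f(1.585000, 3.656309) = 2.444677
  k3 = f(1.585000, 3.691521) = 2.453480
  k4 = f(1.780000, 4.171666) = 2.643717
  u ← 3.214809 + (0.39/6)·(k1 + 2k2 + 2k3 + k4) = 4.170577
u(1.78) ≈ 4.1706

4.1706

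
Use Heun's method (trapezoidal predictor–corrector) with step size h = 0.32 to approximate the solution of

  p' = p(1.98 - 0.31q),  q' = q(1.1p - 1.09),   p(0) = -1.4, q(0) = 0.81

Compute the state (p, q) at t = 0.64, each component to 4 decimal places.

Heun on (p,q): k1 = f(t_n, state_n); k2 = f(t_n + h, state_n + h·k1); state_{n+1} = state_n + (h/2)·(k1 + k2).
0.000000: (-1.400000, 0.810000)
  k1 = (-2.420460, -2.130300)
  predictor → (-2.174547, 0.128304)
  k2 = (-4.219112, -0.446755)
  → (-2.462332, 0.397671)
0.320000: (-2.462332, 0.397671)
  k1 = (-4.571865, -1.510580)
  predictor → (-3.925328, -0.085714)
  k2 = (-7.876452, 0.463531)
  → (-4.454062, 0.230143)
(p(0.64), q(0.64)) ≈ (-4.4541, 0.2301)

-4.4541, 0.2301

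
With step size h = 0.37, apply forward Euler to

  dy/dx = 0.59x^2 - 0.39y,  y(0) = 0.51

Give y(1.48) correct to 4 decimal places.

0.6666

Euler: y_{n+1} = y_n + h·f(x_n, y_n).
x=0.000000, y=0.510000: f=-0.198900 → y ← 0.510000 + 0.37·(-0.198900) = 0.436407
x=0.370000, y=0.436407: f=-0.089428 → y ← 0.436407 + 0.37·(-0.089428) = 0.403319
x=0.740000, y=0.403319: f=0.165790 → y ← 0.403319 + 0.37·0.165790 = 0.464661
x=1.110000, y=0.464661: f=0.545721 → y ← 0.464661 + 0.37·0.545721 = 0.666578
y(1.48) ≈ 0.6666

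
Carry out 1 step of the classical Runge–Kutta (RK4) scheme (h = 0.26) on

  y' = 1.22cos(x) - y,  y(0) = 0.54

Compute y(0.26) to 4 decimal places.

RK4: k1 = f(x_n, y_n); k2 = f(x_n + h/2, y_n + (h/2)·k1); k3 = f(x_n + h/2, y_n + (h/2)·k2); k4 = f(x_n + h, y_n + h·k3); y_{n+1} = y_n + (h/6)·(k1 + 2k2 + 2k3 + k4).
x=0.000000, y=0.540000:
  k1 = f(0.000000, 0.540000) = 0.680000
  k2 = f(0.130000, 0.628400) = 0.581306
  k3 = f(0.130000, 0.615570) = 0.594136
  k4 = f(0.260000, 0.694475) = 0.484520
  y ← 0.540000 + (0.26/6)·(k1 + 2k2 + 2k3 + k4) = 0.692334
y(0.26) ≈ 0.6923

0.6923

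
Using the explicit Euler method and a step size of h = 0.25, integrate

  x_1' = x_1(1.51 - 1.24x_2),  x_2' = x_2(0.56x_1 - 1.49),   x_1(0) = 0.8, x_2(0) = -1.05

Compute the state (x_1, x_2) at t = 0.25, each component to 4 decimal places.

Euler on (x_1,x_2): x_1_{n+1} = x_1_n + h·x_1', x_2_{n+1} = x_2_n + h·x_2'.
0.000000: (0.800000, -1.050000); f=(2.249600, 1.094100) → (1.362400, -0.776475)
(x_1(0.25), x_2(0.25)) ≈ (1.3624, -0.7765)

1.3624, -0.7765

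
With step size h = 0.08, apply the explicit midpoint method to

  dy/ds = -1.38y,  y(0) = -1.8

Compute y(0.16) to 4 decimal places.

-1.4441

Midpoint: k1 = f(s_n, y_n); k2 = f(s_n + h/2, y_n + (h/2)·k1); y_{n+1} = y_n + h·k2.
s=0.000000, y=-1.800000:
  k1 = f(0.000000, -1.800000) = 2.484000
  k2 = f(0.040000, -1.700640) = 2.346883
  y ← -1.800000 + 0.08·2.346883 = -1.612249
s=0.080000, y=-1.612249:
  k1 = f(0.080000, -1.612249) = 2.224904
  k2 = f(0.120000, -1.523253) = 2.102089
  y ← -1.612249 + 0.08·2.102089 = -1.444082
y(0.16) ≈ -1.4441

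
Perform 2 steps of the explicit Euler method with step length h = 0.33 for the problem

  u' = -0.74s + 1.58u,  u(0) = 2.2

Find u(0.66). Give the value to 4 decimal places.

5.0117

Euler: u_{n+1} = u_n + h·f(s_n, u_n).
s=0.000000, u=2.200000: f=3.476000 → u ← 2.200000 + 0.33·3.476000 = 3.347080
s=0.330000, u=3.347080: f=5.044186 → u ← 3.347080 + 0.33·5.044186 = 5.011662
u(0.66) ≈ 5.0117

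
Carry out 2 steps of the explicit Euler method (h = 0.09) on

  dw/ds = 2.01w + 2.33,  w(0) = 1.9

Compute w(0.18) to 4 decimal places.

3.1069

Euler: w_{n+1} = w_n + h·f(s_n, w_n).
s=0.000000, w=1.900000: f=6.149000 → w ← 1.900000 + 0.09·6.149000 = 2.453410
s=0.090000, w=2.453410: f=7.261354 → w ← 2.453410 + 0.09·7.261354 = 3.106932
w(0.18) ≈ 3.1069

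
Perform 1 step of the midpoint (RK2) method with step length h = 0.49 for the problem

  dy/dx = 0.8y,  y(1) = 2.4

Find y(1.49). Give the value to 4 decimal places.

3.5252

Midpoint: k1 = f(x_n, y_n); k2 = f(x_n + h/2, y_n + (h/2)·k1); y_{n+1} = y_n + h·k2.
x=1.000000, y=2.400000:
  k1 = f(1.000000, 2.400000) = 1.920000
  k2 = f(1.245000, 2.870400) = 2.296320
  y ← 2.400000 + 0.49·2.296320 = 3.525197
y(1.49) ≈ 3.5252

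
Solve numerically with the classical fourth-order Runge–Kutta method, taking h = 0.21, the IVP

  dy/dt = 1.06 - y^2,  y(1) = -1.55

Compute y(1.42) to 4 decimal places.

-2.9188

RK4: k1 = f(t_n, y_n); k2 = f(t_n + h/2, y_n + (h/2)·k1); k3 = f(t_n + h/2, y_n + (h/2)·k2); k4 = f(t_n + h, y_n + h·k3); y_{n+1} = y_n + (h/6)·(k1 + 2k2 + 2k3 + k4).
t=1.000000, y=-1.550000:
  k1 = f(1.000000, -1.550000) = -1.342500
  k2 = f(1.105000, -1.690963) = -1.799354
  k3 = f(1.105000, -1.738932) = -1.963885
  k4 = f(1.210000, -1.962416) = -2.791076
  y ← -1.550000 + (0.21/6)·(k1 + 2k2 + 2k3 + k4) = -1.958102
t=1.210000, y=-1.958102:
  k1 = f(1.210000, -1.958102) = -2.774163
  k2 = f(1.315000, -2.249389) = -3.999751
  k3 = f(1.315000, -2.378076) = -4.595244
  k4 = f(1.420000, -2.923103) = -7.484533
  y ← -1.958102 + (0.21/6)·(k1 + 2k2 + 2k3 + k4) = -2.918806
y(1.42) ≈ -2.9188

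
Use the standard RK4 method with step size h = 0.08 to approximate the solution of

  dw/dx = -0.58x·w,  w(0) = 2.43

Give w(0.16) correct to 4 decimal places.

2.4120

RK4: k1 = f(x_n, w_n); k2 = f(x_n + h/2, w_n + (h/2)·k1); k3 = f(x_n + h/2, w_n + (h/2)·k2); k4 = f(x_n + h, w_n + h·k3); w_{n+1} = w_n + (h/6)·(k1 + 2k2 + 2k3 + k4).
x=0.000000, w=2.430000:
  k1 = f(0.000000, 2.430000) = 0.000000
  k2 = f(0.040000, 2.430000) = -0.056376
  k3 = f(0.040000, 2.427745) = -0.056324
  k4 = f(0.080000, 2.425494) = -0.112543
  w ← 2.430000 + (0.08/6)·(k1 + 2k2 + 2k3 + k4) = 2.425494
x=0.080000, w=2.425494:
  k1 = f(0.080000, 2.425494) = -0.112543
  k2 = f(0.120000, 2.420992) = -0.168501
  k3 = f(0.120000, 2.418754) = -0.168345
  k4 = f(0.160000, 2.412026) = -0.223836
  w ← 2.425494 + (0.08/6)·(k1 + 2k2 + 2k3 + k4) = 2.412026
w(0.16) ≈ 2.4120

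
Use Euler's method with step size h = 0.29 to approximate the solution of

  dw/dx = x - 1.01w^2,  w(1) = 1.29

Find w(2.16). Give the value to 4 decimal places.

1.3234

Euler: w_{n+1} = w_n + h·f(x_n, w_n).
x=1.000000, w=1.290000: f=-0.680741 → w ← 1.290000 + 0.29·(-0.680741) = 1.092585
x=1.290000, w=1.092585: f=0.084320 → w ← 1.092585 + 0.29·0.084320 = 1.117038
x=1.580000, w=1.117038: f=0.319748 → w ← 1.117038 + 0.29·0.319748 = 1.209765
x=1.870000, w=1.209765: f=0.391833 → w ← 1.209765 + 0.29·0.391833 = 1.323397
w(2.16) ≈ 1.3234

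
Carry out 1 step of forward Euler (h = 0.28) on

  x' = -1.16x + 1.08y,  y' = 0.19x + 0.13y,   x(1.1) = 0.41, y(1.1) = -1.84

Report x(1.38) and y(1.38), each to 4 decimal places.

-0.2796, -1.8852

Euler on (x,y): x_{n+1} = x_n + h·x', y_{n+1} = y_n + h·y'.
1.100000: (0.410000, -1.840000); f=(-2.462800, -0.161300) → (-0.279584, -1.885164)
(x(1.38), y(1.38)) ≈ (-0.2796, -1.8852)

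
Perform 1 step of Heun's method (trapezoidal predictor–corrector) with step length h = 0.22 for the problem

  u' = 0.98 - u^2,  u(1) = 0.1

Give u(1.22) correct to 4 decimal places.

0.3037

Heun: k1 = f(s_n, u_n); k2 = f(s_n + h, u_n + h·k1); u_{n+1} = u_n + (h/2)·(k1 + k2).
s=1.000000, u=0.100000:
  k1 = f(1.000000, 0.100000) = 0.970000
  k2 = f(1.220000, 0.313400) = 0.881780
  u ← 0.100000 + (0.22/2)·(0.970000 + 0.881780) = 0.303696
u(1.22) ≈ 0.3037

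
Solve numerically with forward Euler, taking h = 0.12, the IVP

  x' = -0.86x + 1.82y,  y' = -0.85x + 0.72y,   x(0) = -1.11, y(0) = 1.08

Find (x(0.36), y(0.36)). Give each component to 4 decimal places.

-0.0367, 1.6434

Euler on (x,y): x_{n+1} = x_n + h·x', y_{n+1} = y_n + h·y'.
0.000000: (-1.110000, 1.080000); f=(2.920200, 1.721100) → (-0.759576, 1.286532)
0.120000: (-0.759576, 1.286532); f=(2.994724, 1.571943) → (-0.400209, 1.475165)
0.240000: (-0.400209, 1.475165); f=(3.028980, 1.402297) → (-0.036732, 1.643441)
(x(0.36), y(0.36)) ≈ (-0.0367, 1.6434)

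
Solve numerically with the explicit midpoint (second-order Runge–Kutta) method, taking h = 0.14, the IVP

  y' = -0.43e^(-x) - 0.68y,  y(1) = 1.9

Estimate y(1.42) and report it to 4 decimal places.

Midpoint: k1 = f(x_n, y_n); k2 = f(x_n + h/2, y_n + (h/2)·k1); y_{n+1} = y_n + h·k2.
x=1.000000, y=1.900000:
  k1 = f(1.000000, 1.900000) = -1.450188
  k2 = f(1.070000, 1.798487) = -1.370465
  y ← 1.900000 + 0.14·(-1.370465) = 1.708135
x=1.140000, y=1.708135:
  k1 = f(1.140000, 1.708135) = -1.299054
  k2 = f(1.210000, 1.617201) = -1.227922
  y ← 1.708135 + 0.14·(-1.227922) = 1.536226
x=1.280000, y=1.536226:
  k1 = f(1.280000, 1.536226) = -1.164190
  k2 = f(1.350000, 1.454733) = -1.100692
  y ← 1.536226 + 0.14·(-1.100692) = 1.382129
y(1.42) ≈ 1.3821

1.3821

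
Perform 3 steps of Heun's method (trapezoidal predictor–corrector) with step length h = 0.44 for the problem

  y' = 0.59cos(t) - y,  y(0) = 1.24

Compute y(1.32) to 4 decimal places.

0.6094

Heun: k1 = f(t_n, y_n); k2 = f(t_n + h, y_n + h·k1); y_{n+1} = y_n + (h/2)·(k1 + k2).
t=0.000000, y=1.240000:
  k1 = f(0.000000, 1.240000) = -0.650000
  k2 = f(0.440000, 0.954000) = -0.420197
  y ← 1.240000 + (0.44/2)·(-0.650000 + (-0.420197)) = 1.004557
t=0.440000, y=1.004557:
  k1 = f(0.440000, 1.004557) = -0.470753
  k2 = f(0.880000, 0.797425) = -0.421506
  y ← 1.004557 + (0.44/2)·(-0.470753 + (-0.421506)) = 0.808260
t=0.880000, y=0.808260:
  k1 = f(0.880000, 0.808260) = -0.432341
  k2 = f(1.320000, 0.618030) = -0.471606
  y ← 0.808260 + (0.44/2)·(-0.432341 + (-0.471606)) = 0.609391
y(1.32) ≈ 0.6094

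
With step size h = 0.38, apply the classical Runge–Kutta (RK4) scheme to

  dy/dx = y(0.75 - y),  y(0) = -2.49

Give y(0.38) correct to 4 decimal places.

-33.4776

RK4: k1 = f(x_n, y_n); k2 = f(x_n + h/2, y_n + (h/2)·k1); k3 = f(x_n + h/2, y_n + (h/2)·k2); k4 = f(x_n + h, y_n + h·k3); y_{n+1} = y_n + (h/6)·(k1 + 2k2 + 2k3 + k4).
x=0.000000, y=-2.490000:
  k1 = f(0.000000, -2.490000) = -8.067600
  k2 = f(0.190000, -4.022844) = -19.200407
  k3 = f(0.190000, -6.138077) = -42.279551
  k4 = f(0.380000, -18.556229) = -358.250820
  y ← -2.490000 + (0.38/6)·(k1 + 2k2 + 2k3 + k4) = -33.477628
y(0.38) ≈ -33.4776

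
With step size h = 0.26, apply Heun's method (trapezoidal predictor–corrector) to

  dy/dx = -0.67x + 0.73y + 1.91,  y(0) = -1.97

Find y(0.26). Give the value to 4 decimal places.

Heun: k1 = f(x_n, y_n); k2 = f(x_n + h, y_n + h·k1); y_{n+1} = y_n + (h/2)·(k1 + k2).
x=0.000000, y=-1.970000:
  k1 = f(0.000000, -1.970000) = 0.471900
  k2 = f(0.260000, -1.847306) = 0.387267
  y ← -1.970000 + (0.26/2)·(0.471900 + 0.387267) = -1.858308
y(0.26) ≈ -1.8583

-1.8583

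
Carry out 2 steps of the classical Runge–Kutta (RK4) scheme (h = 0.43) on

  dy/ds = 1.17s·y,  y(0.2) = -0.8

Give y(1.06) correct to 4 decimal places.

-1.5077

RK4: k1 = f(s_n, y_n); k2 = f(s_n + h/2, y_n + (h/2)·k1); k3 = f(s_n + h/2, y_n + (h/2)·k2); k4 = f(s_n + h, y_n + h·k3); y_{n+1} = y_n + (h/6)·(k1 + 2k2 + 2k3 + k4).
s=0.200000, y=-0.800000:
  k1 = f(0.200000, -0.800000) = -0.187200
  k2 = f(0.415000, -0.840248) = -0.407982
  k3 = f(0.415000, -0.887716) = -0.431031
  k4 = f(0.630000, -0.985343) = -0.726296
  y ← -0.800000 + (0.43/6)·(k1 + 2k2 + 2k3 + k4) = -0.985726
s=0.630000, y=-0.985726:
  k1 = f(0.630000, -0.985726) = -0.726578
  k2 = f(0.845000, -1.141940) = -1.128979
  k3 = f(0.845000, -1.228456) = -1.214513
  k4 = f(1.060000, -1.507967) = -1.870180
  y ← -0.985726 + (0.43/6)·(k1 + 2k2 + 2k3 + k4) = -1.507727
y(1.06) ≈ -1.5077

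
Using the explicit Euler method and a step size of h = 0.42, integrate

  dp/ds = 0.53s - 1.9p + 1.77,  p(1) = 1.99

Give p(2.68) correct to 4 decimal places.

1.5339

Euler: p_{n+1} = p_n + h·f(s_n, p_n).
s=1.000000, p=1.990000: f=-1.481000 → p ← 1.990000 + 0.42·(-1.481000) = 1.367980
s=1.420000, p=1.367980: f=-0.076562 → p ← 1.367980 + 0.42·(-0.076562) = 1.335824
s=1.840000, p=1.335824: f=0.207134 → p ← 1.335824 + 0.42·0.207134 = 1.422820
s=2.260000, p=1.422820: f=0.264441 → p ← 1.422820 + 0.42·0.264441 = 1.533886
p(2.68) ≈ 1.5339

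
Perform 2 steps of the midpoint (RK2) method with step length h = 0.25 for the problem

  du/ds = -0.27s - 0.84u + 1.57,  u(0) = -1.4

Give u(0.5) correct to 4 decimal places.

-0.3170

Midpoint: k1 = f(s_n, u_n); k2 = f(s_n + h/2, u_n + (h/2)·k1); u_{n+1} = u_n + h·k2.
s=0.000000, u=-1.400000:
  k1 = f(0.000000, -1.400000) = 2.746000
  k2 = f(0.125000, -1.056750) = 2.423920
  u ← -1.400000 + 0.25·2.423920 = -0.794020
s=0.250000, u=-0.794020:
  k1 = f(0.250000, -0.794020) = 2.169477
  k2 = f(0.375000, -0.522835) = 1.907932
  u ← -0.794020 + 0.25·1.907932 = -0.317037
u(0.5) ≈ -0.3170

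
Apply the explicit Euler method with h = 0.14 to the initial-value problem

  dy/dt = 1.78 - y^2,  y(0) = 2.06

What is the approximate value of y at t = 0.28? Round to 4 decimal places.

1.5525

Euler: y_{n+1} = y_n + h·f(t_n, y_n).
t=0.000000, y=2.060000: f=-2.463600 → y ← 2.060000 + 0.14·(-2.463600) = 1.715096
t=0.140000, y=1.715096: f=-1.161554 → y ← 1.715096 + 0.14·(-1.161554) = 1.552478
y(0.28) ≈ 1.5525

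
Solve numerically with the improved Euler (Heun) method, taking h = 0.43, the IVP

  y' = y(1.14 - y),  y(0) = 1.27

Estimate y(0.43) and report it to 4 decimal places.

Heun: k1 = f(x_n, y_n); k2 = f(x_n + h, y_n + h·k1); y_{n+1} = y_n + (h/2)·(k1 + k2).
x=0.000000, y=1.270000:
  k1 = f(0.000000, 1.270000) = -0.165100
  k2 = f(0.430000, 1.199007) = -0.070750
  y ← 1.270000 + (0.43/2)·(-0.165100 + (-0.070750)) = 1.219292
y(0.43) ≈ 1.2193

1.2193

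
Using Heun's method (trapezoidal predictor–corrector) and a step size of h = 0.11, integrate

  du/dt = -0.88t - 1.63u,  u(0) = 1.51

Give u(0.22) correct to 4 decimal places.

1.0378

Heun: k1 = f(t_n, u_n); k2 = f(t_n + h, u_n + h·k1); u_{n+1} = u_n + (h/2)·(k1 + k2).
t=0.000000, u=1.510000:
  k1 = f(0.000000, 1.510000) = -2.461300
  k2 = f(0.110000, 1.239257) = -2.116789
  u ← 1.510000 + (0.11/2)·(-2.461300 + (-2.116789)) = 1.258205
t=0.110000, u=1.258205:
  k1 = f(0.110000, 1.258205) = -2.147674
  k2 = f(0.220000, 1.021961) = -1.859396
  u ← 1.258205 + (0.11/2)·(-2.147674 + (-1.859396)) = 1.037816
u(0.22) ≈ 1.0378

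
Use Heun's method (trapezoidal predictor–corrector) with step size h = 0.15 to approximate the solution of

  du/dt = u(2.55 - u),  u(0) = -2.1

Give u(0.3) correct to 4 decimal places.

-14.8775

Heun: k1 = f(t_n, u_n); k2 = f(t_n + h, u_n + h·k1); u_{n+1} = u_n + (h/2)·(k1 + k2).
t=0.000000, u=-2.100000:
  k1 = f(0.000000, -2.100000) = -9.765000
  k2 = f(0.150000, -3.564750) = -21.797555
  u ← -2.100000 + (0.15/2)·(-9.765000 + (-21.797555)) = -4.467192
t=0.150000, u=-4.467192:
  k1 = f(0.150000, -4.467192) = -31.347140
  k2 = f(0.300000, -9.169263) = -107.456996
  u ← -4.467192 + (0.15/2)·(-31.347140 + (-107.456996)) = -14.877502
u(0.3) ≈ -14.8775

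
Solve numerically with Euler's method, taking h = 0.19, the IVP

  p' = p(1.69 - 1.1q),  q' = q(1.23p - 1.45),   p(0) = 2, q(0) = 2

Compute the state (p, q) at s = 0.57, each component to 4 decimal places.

Euler on (p,q): p_{n+1} = p_n + h·p', q_{n+1} = q_n + h·q'.
0.000000: (2.000000, 2.000000); f=(-1.020000, 2.020000) → (1.806200, 2.383800)
0.190000: (1.806200, 2.383800); f=(-1.683704, 1.839402) → (1.486296, 2.733286)
0.380000: (1.486296, 2.733286); f=(-1.956880, 1.033577) → (1.114489, 2.929666)
(p(0.57), q(0.57)) ≈ (1.1145, 2.9297)

1.1145, 2.9297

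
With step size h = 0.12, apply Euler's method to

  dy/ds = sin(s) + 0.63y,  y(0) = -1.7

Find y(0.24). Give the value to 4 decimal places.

-1.9524

Euler: y_{n+1} = y_n + h·f(s_n, y_n).
s=0.000000, y=-1.700000: f=-1.071000 → y ← -1.700000 + 0.12·(-1.071000) = -1.828520
s=0.120000, y=-1.828520: f=-1.032255 → y ← -1.828520 + 0.12·(-1.032255) = -1.952391
y(0.24) ≈ -1.9524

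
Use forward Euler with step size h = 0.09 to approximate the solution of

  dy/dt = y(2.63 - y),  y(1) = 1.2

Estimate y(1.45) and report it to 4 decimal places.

1.9408

Euler: y_{n+1} = y_n + h·f(t_n, y_n).
t=1.000000, y=1.200000: f=1.716000 → y ← 1.200000 + 0.09·1.716000 = 1.354440
t=1.090000, y=1.354440: f=1.727669 → y ← 1.354440 + 0.09·1.727669 = 1.509930
t=1.180000, y=1.509930: f=1.691227 → y ← 1.509930 + 0.09·1.691227 = 1.662141
t=1.270000, y=1.662141: f=1.608718 → y ← 1.662141 + 0.09·1.608718 = 1.806925
t=1.360000, y=1.806925: f=1.487234 → y ← 1.806925 + 0.09·1.487234 = 1.940776
y(1.45) ≈ 1.9408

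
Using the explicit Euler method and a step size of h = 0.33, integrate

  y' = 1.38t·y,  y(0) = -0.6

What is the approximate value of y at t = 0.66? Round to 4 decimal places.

Euler: y_{n+1} = y_n + h·f(t_n, y_n).
t=0.000000, y=-0.600000: f=0.000000 → y ← -0.600000 + 0.33·0.000000 = -0.600000
t=0.330000, y=-0.600000: f=-0.273240 → y ← -0.600000 + 0.33·(-0.273240) = -0.690169
y(0.66) ≈ -0.6902

-0.6902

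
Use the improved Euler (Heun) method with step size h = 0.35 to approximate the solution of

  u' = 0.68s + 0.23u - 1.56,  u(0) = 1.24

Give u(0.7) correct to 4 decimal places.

Heun: k1 = f(s_n, u_n); k2 = f(s_n + h, u_n + h·k1); u_{n+1} = u_n + (h/2)·(k1 + k2).
s=0.000000, u=1.240000:
  k1 = f(0.000000, 1.240000) = -1.274800
  k2 = f(0.350000, 0.793820) = -1.139421
  u ← 1.240000 + (0.35/2)·(-1.274800 + (-1.139421)) = 0.817511
s=0.350000, u=0.817511:
  k1 = f(0.350000, 0.817511) = -1.133972
  k2 = f(0.700000, 0.420621) = -0.987257
  u ← 0.817511 + (0.35/2)·(-1.133972 + (-0.987257)) = 0.446296
u(0.7) ≈ 0.4463

0.4463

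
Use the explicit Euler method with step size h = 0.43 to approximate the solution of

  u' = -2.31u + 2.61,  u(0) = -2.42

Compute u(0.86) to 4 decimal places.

Euler: u_{n+1} = u_n + h·f(x_n, u_n).
x=0.000000, u=-2.420000: f=8.200200 → u ← -2.420000 + 0.43·8.200200 = 1.106086
x=0.430000, u=1.106086: f=0.054941 → u ← 1.106086 + 0.43·0.054941 = 1.129711
u(0.86) ≈ 1.1297

1.1297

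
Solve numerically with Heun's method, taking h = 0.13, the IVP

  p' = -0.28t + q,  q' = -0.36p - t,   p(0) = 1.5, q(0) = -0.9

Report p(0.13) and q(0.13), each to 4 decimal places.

1.3761, -0.9759

Heun on (p,q): k1 = f(t_n, state_n); k2 = f(t_n + h, state_n + h·k1); state_{n+1} = state_n + (h/2)·(k1 + k2).
0.000000: (1.500000, -0.900000)
  k1 = (-0.900000, -0.540000)
  predictor → (1.383000, -0.970200)
  k2 = (-1.006600, -0.627880)
  → (1.376071, -0.975912)
(p(0.13), q(0.13)) ≈ (1.3761, -0.9759)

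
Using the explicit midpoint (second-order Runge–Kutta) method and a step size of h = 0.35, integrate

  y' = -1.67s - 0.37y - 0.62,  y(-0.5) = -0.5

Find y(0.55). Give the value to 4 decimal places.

Midpoint: k1 = f(s_n, y_n); k2 = f(s_n + h/2, y_n + (h/2)·k1); y_{n+1} = y_n + h·k2.
s=-0.500000, y=-0.500000:
  k1 = f(-0.500000, -0.500000) = 0.400000
  k2 = f(-0.325000, -0.430000) = 0.081850
  y ← -0.500000 + 0.35·0.081850 = -0.471353
s=-0.150000, y=-0.471353:
  k1 = f(-0.150000, -0.471353) = -0.195100
  k2 = f(0.025000, -0.505495) = -0.474717
  y ← -0.471353 + 0.35·(-0.474717) = -0.637503
s=0.200000, y=-0.637503:
  k1 = f(0.200000, -0.637503) = -0.718124
  k2 = f(0.375000, -0.763175) = -0.963875
  y ← -0.637503 + 0.35·(-0.963875) = -0.974860
y(0.55) ≈ -0.9749

-0.9749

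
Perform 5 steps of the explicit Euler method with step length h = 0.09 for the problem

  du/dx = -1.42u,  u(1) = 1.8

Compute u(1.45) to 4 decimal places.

0.9086

Euler: u_{n+1} = u_n + h·f(x_n, u_n).
x=1.000000, u=1.800000: f=-2.556000 → u ← 1.800000 + 0.09·(-2.556000) = 1.569960
x=1.090000, u=1.569960: f=-2.229343 → u ← 1.569960 + 0.09·(-2.229343) = 1.369319
x=1.180000, u=1.369319: f=-1.944433 → u ← 1.369319 + 0.09·(-1.944433) = 1.194320
x=1.270000, u=1.194320: f=-1.695935 → u ← 1.194320 + 0.09·(-1.695935) = 1.041686
x=1.360000, u=1.041686: f=-1.479194 → u ← 1.041686 + 0.09·(-1.479194) = 0.908559
u(1.45) ≈ 0.9086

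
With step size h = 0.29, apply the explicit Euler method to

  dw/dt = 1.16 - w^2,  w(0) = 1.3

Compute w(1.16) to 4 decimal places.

Euler: w_{n+1} = w_n + h·f(t_n, w_n).
t=0.000000, w=1.300000: f=-0.530000 → w ← 1.300000 + 0.29·(-0.530000) = 1.146300
t=0.290000, w=1.146300: f=-0.154004 → w ← 1.146300 + 0.29·(-0.154004) = 1.101639
t=0.580000, w=1.101639: f=-0.053608 → w ← 1.101639 + 0.29·(-0.053608) = 1.086093
t=0.870000, w=1.086093: f=-0.019597 → w ← 1.086093 + 0.29·(-0.019597) = 1.080409
w(1.16) ≈ 1.0804

1.0804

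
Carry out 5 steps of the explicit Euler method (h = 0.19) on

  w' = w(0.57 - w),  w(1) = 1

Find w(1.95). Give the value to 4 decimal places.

0.7437

Euler: w_{n+1} = w_n + h·f(t_n, w_n).
t=1.000000, w=1.000000: f=-0.430000 → w ← 1.000000 + 0.19·(-0.430000) = 0.918300
t=1.190000, w=0.918300: f=-0.319844 → w ← 0.918300 + 0.19·(-0.319844) = 0.857530
t=1.380000, w=0.857530: f=-0.246565 → w ← 0.857530 + 0.19·(-0.246565) = 0.810682
t=1.570000, w=0.810682: f=-0.195117 → w ← 0.810682 + 0.19·(-0.195117) = 0.773610
t=1.760000, w=0.773610: f=-0.157515 → w ← 0.773610 + 0.19·(-0.157515) = 0.743682
w(1.95) ≈ 0.7437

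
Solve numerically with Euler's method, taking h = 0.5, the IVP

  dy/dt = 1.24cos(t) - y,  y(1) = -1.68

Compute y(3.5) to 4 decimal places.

-0.9527

Euler: y_{n+1} = y_n + h·f(t_n, y_n).
t=1.000000, y=-1.680000: f=2.349975 → y ← -1.680000 + 0.5·2.349975 = -0.505013
t=1.500000, y=-0.505013: f=0.592727 → y ← -0.505013 + 0.5·0.592727 = -0.208649
t=2.000000, y=-0.208649: f=-0.307373 → y ← -0.208649 + 0.5·(-0.307373) = -0.362336
t=2.500000, y=-0.362336: f=-0.631082 → y ← -0.362336 + 0.5·(-0.631082) = -0.677877
t=3.000000, y=-0.677877: f=-0.549714 → y ← -0.677877 + 0.5·(-0.549714) = -0.952734
y(3.5) ≈ -0.9527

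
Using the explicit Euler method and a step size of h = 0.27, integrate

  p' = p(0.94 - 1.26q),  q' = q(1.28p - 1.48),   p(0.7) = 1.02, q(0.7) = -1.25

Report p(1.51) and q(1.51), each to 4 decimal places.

Euler on (p,q): p_{n+1} = p_n + h·p', q_{n+1} = q_n + h·q'.
0.700000: (1.020000, -1.250000); f=(2.565300, 0.218000) → (1.712631, -1.191140)
0.970000: (1.712631, -1.191140); f=(4.180252, -0.848291) → (2.841299, -1.420179)
1.240000: (2.841299, -1.420179); f=(7.755113, -3.063131) → (4.935180, -2.247224)
(p(1.51), q(1.51)) ≈ (4.9352, -2.2472)

4.9352, -2.2472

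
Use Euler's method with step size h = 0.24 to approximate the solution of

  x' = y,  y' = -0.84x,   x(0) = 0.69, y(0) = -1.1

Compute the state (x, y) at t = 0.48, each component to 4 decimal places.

Euler on (x,y): x_{n+1} = x_n + h·x', y_{n+1} = y_n + h·y'.
0.000000: (0.690000, -1.100000); f=(-1.100000, -0.579600) → (0.426000, -1.239104)
0.240000: (0.426000, -1.239104); f=(-1.239104, -0.357840) → (0.128615, -1.324986)
(x(0.48), y(0.48)) ≈ (0.1286, -1.3250)

0.1286, -1.3250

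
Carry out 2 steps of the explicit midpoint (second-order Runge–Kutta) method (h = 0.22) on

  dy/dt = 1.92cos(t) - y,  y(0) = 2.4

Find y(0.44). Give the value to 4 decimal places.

Midpoint: k1 = f(t_n, y_n); k2 = f(t_n + h/2, y_n + (h/2)·k1); y_{n+1} = y_n + h·k2.
t=0.000000, y=2.400000:
  k1 = f(0.000000, 2.400000) = -0.480000
  k2 = f(0.110000, 2.347200) = -0.438804
  y ← 2.400000 + 0.22·(-0.438804) = 2.303463
t=0.220000, y=2.303463:
  k1 = f(0.220000, 2.303463) = -0.429740
  k2 = f(0.330000, 2.256192) = -0.439790
  y ← 2.303463 + 0.22·(-0.439790) = 2.206709
y(0.44) ≈ 2.2067

2.2067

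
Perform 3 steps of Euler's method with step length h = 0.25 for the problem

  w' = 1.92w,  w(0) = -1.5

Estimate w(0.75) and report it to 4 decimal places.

Euler: w_{n+1} = w_n + h·f(t_n, w_n).
t=0.000000, w=-1.500000: f=-2.880000 → w ← -1.500000 + 0.25·(-2.880000) = -2.220000
t=0.250000, w=-2.220000: f=-4.262400 → w ← -2.220000 + 0.25·(-4.262400) = -3.285600
t=0.500000, w=-3.285600: f=-6.308352 → w ← -3.285600 + 0.25·(-6.308352) = -4.862688
w(0.75) ≈ -4.8627

-4.8627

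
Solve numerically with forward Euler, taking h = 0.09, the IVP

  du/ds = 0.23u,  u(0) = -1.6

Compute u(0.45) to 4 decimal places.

Euler: u_{n+1} = u_n + h·f(s_n, u_n).
s=0.000000, u=-1.600000: f=-0.368000 → u ← -1.600000 + 0.09·(-0.368000) = -1.633120
s=0.090000, u=-1.633120: f=-0.375618 → u ← -1.633120 + 0.09·(-0.375618) = -1.666926
s=0.180000, u=-1.666926: f=-0.383393 → u ← -1.666926 + 0.09·(-0.383393) = -1.701431
s=0.270000, u=-1.701431: f=-0.391329 → u ← -1.701431 + 0.09·(-0.391329) = -1.736651
s=0.360000, u=-1.736651: f=-0.399430 → u ← -1.736651 + 0.09·(-0.399430) = -1.772599
u(0.45) ≈ -1.7726

-1.7726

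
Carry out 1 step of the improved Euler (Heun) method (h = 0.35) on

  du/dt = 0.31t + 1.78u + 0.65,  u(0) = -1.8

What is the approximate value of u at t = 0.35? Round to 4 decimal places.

Heun: k1 = f(t_n, u_n); k2 = f(t_n + h, u_n + h·k1); u_{n+1} = u_n + (h/2)·(k1 + k2).
t=0.000000, u=-1.800000:
  k1 = f(0.000000, -1.800000) = -2.554000
  k2 = f(0.350000, -2.693900) = -4.036642
  u ← -1.800000 + (0.35/2)·(-2.554000 + (-4.036642)) = -2.953362
u(0.35) ≈ -2.9534

-2.9534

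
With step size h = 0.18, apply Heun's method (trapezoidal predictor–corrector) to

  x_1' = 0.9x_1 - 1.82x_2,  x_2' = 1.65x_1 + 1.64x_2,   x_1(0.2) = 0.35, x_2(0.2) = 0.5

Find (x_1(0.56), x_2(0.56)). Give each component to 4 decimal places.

Heun on (x_1,x_2): k1 = f(t_n, state_n); k2 = f(t_n + h, state_n + h·k1); state_{n+1} = state_n + (h/2)·(k1 + k2).
0.200000: (0.350000, 0.500000)
  k1 = (-0.595000, 1.397500)
  predictor → (0.242900, 0.751550)
  k2 = (-1.149211, 1.633327)
  → (0.193021, 0.772774)
0.380000: (0.193021, 0.772774)
  k1 = (-1.232731, 1.585835)
  predictor → (-0.028870, 1.058225)
  k2 = (-1.951952, 1.687852)
  → (-0.093600, 1.067406)
(x_1(0.56), x_2(0.56)) ≈ (-0.0936, 1.0674)

-0.0936, 1.0674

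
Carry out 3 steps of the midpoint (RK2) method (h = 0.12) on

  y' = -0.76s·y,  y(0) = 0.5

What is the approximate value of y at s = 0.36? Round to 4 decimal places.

0.4759

Midpoint: k1 = f(s_n, y_n); k2 = f(s_n + h/2, y_n + (h/2)·k1); y_{n+1} = y_n + h·k2.
s=0.000000, y=0.500000:
  k1 = f(0.000000, 0.500000) = 0.000000
  k2 = f(0.060000, 0.500000) = -0.022800
  y ← 0.500000 + 0.12·(-0.022800) = 0.497264
s=0.120000, y=0.497264:
  k1 = f(0.120000, 0.497264) = -0.045350
  k2 = f(0.180000, 0.494543) = -0.067653
  y ← 0.497264 + 0.12·(-0.067653) = 0.489146
s=0.240000, y=0.489146:
  k1 = f(0.240000, 0.489146) = -0.089220
  k2 = f(0.300000, 0.483792) = -0.110305
  y ← 0.489146 + 0.12·(-0.110305) = 0.475909
y(0.36) ≈ 0.4759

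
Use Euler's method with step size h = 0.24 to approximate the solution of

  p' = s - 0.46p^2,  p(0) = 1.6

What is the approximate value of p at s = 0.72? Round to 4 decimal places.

Euler: p_{n+1} = p_n + h·f(s_n, p_n).
s=0.000000, p=1.600000: f=-1.177600 → p ← 1.600000 + 0.24·(-1.177600) = 1.317376
s=0.240000, p=1.317376: f=-0.558321 → p ← 1.317376 + 0.24·(-0.558321) = 1.183379
s=0.480000, p=1.183379: f=-0.164178 → p ← 1.183379 + 0.24·(-0.164178) = 1.143976
p(0.72) ≈ 1.1440

1.1440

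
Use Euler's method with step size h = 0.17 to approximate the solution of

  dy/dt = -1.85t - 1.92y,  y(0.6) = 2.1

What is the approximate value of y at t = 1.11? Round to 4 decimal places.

0.0975

Euler: y_{n+1} = y_n + h·f(t_n, y_n).
t=0.600000, y=2.100000: f=-5.142000 → y ← 2.100000 + 0.17·(-5.142000) = 1.225860
t=0.770000, y=1.225860: f=-3.778151 → y ← 1.225860 + 0.17·(-3.778151) = 0.583574
t=0.940000, y=0.583574: f=-2.859463 → y ← 0.583574 + 0.17·(-2.859463) = 0.097466
y(1.11) ≈ 0.0975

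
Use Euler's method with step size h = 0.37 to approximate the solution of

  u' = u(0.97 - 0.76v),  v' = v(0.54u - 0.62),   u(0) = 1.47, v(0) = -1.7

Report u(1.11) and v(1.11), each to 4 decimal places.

10.2150, -4.2152

Euler on (u,v): u_{n+1} = u_n + h·u', v_{n+1} = v_n + h·v'.
0.000000: (1.470000, -1.700000); f=(3.325140, -0.295460) → (2.700302, -1.809320)
0.370000: (2.700302, -1.809320); f=(6.332433, -1.516505) → (5.043302, -2.370427)
0.740000: (5.043302, -2.370427); f=(13.977635, -4.985916) → (10.215027, -4.215216)
(u(1.11), v(1.11)) ≈ (10.2150, -4.2152)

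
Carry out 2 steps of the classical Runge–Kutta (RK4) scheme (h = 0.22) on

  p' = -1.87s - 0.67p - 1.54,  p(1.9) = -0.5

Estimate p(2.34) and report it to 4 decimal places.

-2.4776

RK4: k1 = f(s_n, p_n); k2 = f(s_n + h/2, p_n + (h/2)·k1); k3 = f(s_n + h/2, p_n + (h/2)·k2); k4 = f(s_n + h, p_n + h·k3); p_{n+1} = p_n + (h/6)·(k1 + 2k2 + 2k3 + k4).
s=1.900000, p=-0.500000:
  k1 = f(1.900000, -0.500000) = -4.758000
  k2 = f(2.010000, -1.023380) = -4.613035
  k3 = f(2.010000, -1.007434) = -4.623719
  k4 = f(2.120000, -1.517218) = -4.487864
  p ← -0.500000 + (0.22/6)·(k1 + 2k2 + 2k3 + k4) = -1.516377
s=2.120000, p=-1.516377:
  k1 = f(2.120000, -1.516377) = -4.488427
  k2 = f(2.230000, -2.010104) = -4.363330
  k3 = f(2.230000, -1.996343) = -4.372550
  k4 = f(2.340000, -2.478338) = -4.255314
  p ← -1.516377 + (0.22/6)·(k1 + 2k2 + 2k3 + k4) = -2.477612
p(2.34) ≈ -2.4776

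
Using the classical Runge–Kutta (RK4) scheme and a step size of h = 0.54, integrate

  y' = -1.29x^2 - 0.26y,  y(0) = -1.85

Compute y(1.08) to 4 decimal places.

-1.9028

RK4: k1 = f(x_n, y_n); k2 = f(x_n + h/2, y_n + (h/2)·k1); k3 = f(x_n + h/2, y_n + (h/2)·k2); k4 = f(x_n + h, y_n + h·k3); y_{n+1} = y_n + (h/6)·(k1 + 2k2 + 2k3 + k4).
x=0.000000, y=-1.850000:
  k1 = f(0.000000, -1.850000) = 0.481000
  k2 = f(0.270000, -1.720130) = 0.353193
  k3 = f(0.270000, -1.754638) = 0.362165
  k4 = f(0.540000, -1.654431) = 0.053988
  y ← -1.850000 + (0.54/6)·(k1 + 2k2 + 2k3 + k4) = -1.673087
x=0.540000, y=-1.673087:
  k1 = f(0.540000, -1.673087) = 0.058839
  k2 = f(0.810000, -1.657200) = -0.415497
  k3 = f(0.810000, -1.785271) = -0.382199
  k4 = f(1.080000, -1.879474) = -1.015993
  y ← -1.673087 + (0.54/6)·(k1 + 2k2 + 2k3 + k4) = -1.902816
y(1.08) ≈ -1.9028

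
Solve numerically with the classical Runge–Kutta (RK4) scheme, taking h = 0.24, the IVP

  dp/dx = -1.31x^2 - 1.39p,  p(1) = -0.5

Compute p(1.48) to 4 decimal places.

-1.0012

RK4: k1 = f(x_n, p_n); k2 = f(x_n + h/2, p_n + (h/2)·k1); k3 = f(x_n + h/2, p_n + (h/2)·k2); k4 = f(x_n + h, p_n + h·k3); p_{n+1} = p_n + (h/6)·(k1 + 2k2 + 2k3 + k4).
x=1.000000, p=-0.500000:
  k1 = f(1.000000, -0.500000) = -0.615000
  k2 = f(1.120000, -0.573800) = -0.845682
  k3 = f(1.120000, -0.601482) = -0.807204
  k4 = f(1.240000, -0.693729) = -1.049973
  p ← -0.500000 + (0.24/6)·(k1 + 2k2 + 2k3 + k4) = -0.698830
x=1.240000, p=-0.698830:
  k1 = f(1.240000, -0.698830) = -1.042883
  k2 = f(1.360000, -0.823976) = -1.277650
  k3 = f(1.360000, -0.852148) = -1.238491
  k4 = f(1.480000, -0.996068) = -1.484890
  p ← -0.698830 + (0.24/6)·(k1 + 2k2 + 2k3 + k4) = -1.001232
p(1.48) ≈ -1.0012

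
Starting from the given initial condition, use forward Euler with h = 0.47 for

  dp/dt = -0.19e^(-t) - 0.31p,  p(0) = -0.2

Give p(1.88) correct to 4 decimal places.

Euler: p_{n+1} = p_n + h·f(t_n, p_n).
t=0.000000, p=-0.200000: f=-0.128000 → p ← -0.200000 + 0.47·(-0.128000) = -0.260160
t=0.470000, p=-0.260160: f=-0.038101 → p ← -0.260160 + 0.47·(-0.038101) = -0.278067
t=0.940000, p=-0.278067: f=0.011982 → p ← -0.278067 + 0.47·0.011982 = -0.272436
t=1.410000, p=-0.272436: f=0.038068 → p ← -0.272436 + 0.47·0.038068 = -0.254544
p(1.88) ≈ -0.2545

-0.2545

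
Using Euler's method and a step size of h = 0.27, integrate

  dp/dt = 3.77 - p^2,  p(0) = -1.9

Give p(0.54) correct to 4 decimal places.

-1.7698

Euler: p_{n+1} = p_n + h·f(t_n, p_n).
t=0.000000, p=-1.900000: f=0.160000 → p ← -1.900000 + 0.27·0.160000 = -1.856800
t=0.270000, p=-1.856800: f=0.322294 → p ← -1.856800 + 0.27·0.322294 = -1.769781
p(0.54) ≈ -1.7698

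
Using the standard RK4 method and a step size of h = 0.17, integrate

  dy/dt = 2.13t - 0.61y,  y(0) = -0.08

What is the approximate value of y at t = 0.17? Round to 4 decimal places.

RK4: k1 = f(t_n, y_n); k2 = f(t_n + h/2, y_n + (h/2)·k1); k3 = f(t_n + h/2, y_n + (h/2)·k2); k4 = f(t_n + h, y_n + h·k3); y_{n+1} = y_n + (h/6)·(k1 + 2k2 + 2k3 + k4).
t=0.000000, y=-0.080000:
  k1 = f(0.000000, -0.080000) = 0.048800
  k2 = f(0.085000, -0.075852) = 0.227320
  k3 = f(0.085000, -0.060678) = 0.218063
  k4 = f(0.170000, -0.042929) = 0.388287
  y ← -0.080000 + (0.17/6)·(k1 + 2k2 + 2k3 + k4) = -0.042377
y(0.17) ≈ -0.0424

-0.0424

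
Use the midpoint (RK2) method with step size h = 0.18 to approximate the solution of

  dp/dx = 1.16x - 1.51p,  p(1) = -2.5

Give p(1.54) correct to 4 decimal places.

-0.5618

Midpoint: k1 = f(x_n, p_n); k2 = f(x_n + h/2, p_n + (h/2)·k1); p_{n+1} = p_n + h·k2.
x=1.000000, p=-2.500000:
  k1 = f(1.000000, -2.500000) = 4.935000
  k2 = f(1.090000, -2.055850) = 4.368734
  p ← -2.500000 + 0.18·4.368734 = -1.713628
x=1.180000, p=-1.713628:
  k1 = f(1.180000, -1.713628) = 3.956378
  k2 = f(1.270000, -1.357554) = 3.523106
  p ← -1.713628 + 0.18·3.523106 = -1.079469
x=1.360000, p=-1.079469:
  k1 = f(1.360000, -1.079469) = 3.207598
  k2 = f(1.450000, -0.790785) = 2.876085
  p ← -1.079469 + 0.18·2.876085 = -0.561773
p(1.54) ≈ -0.5618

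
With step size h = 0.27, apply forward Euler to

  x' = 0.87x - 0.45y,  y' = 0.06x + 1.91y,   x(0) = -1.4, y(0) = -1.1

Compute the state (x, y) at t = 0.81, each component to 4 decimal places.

Euler on (x,y): x_{n+1} = x_n + h·x', y_{n+1} = y_n + h·y'.
0.000000: (-1.400000, -1.100000); f=(-0.723000, -2.185000) → (-1.595210, -1.689950)
0.270000: (-1.595210, -1.689950); f=(-0.627355, -3.323517) → (-1.764596, -2.587300)
0.540000: (-1.764596, -2.587300); f=(-0.370914, -5.047618) → (-1.864743, -3.950156)
(x(0.81), y(0.81)) ≈ (-1.8647, -3.9502)

-1.8647, -3.9502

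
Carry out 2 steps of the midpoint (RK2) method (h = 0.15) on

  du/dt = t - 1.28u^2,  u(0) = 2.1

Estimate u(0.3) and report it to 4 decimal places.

1.2576

Midpoint: k1 = f(t_n, u_n); k2 = f(t_n + h/2, u_n + (h/2)·k1); u_{n+1} = u_n + h·k2.
t=0.000000, u=2.100000:
  k1 = f(0.000000, 2.100000) = -5.644800
  k2 = f(0.075000, 1.676640) = -3.523236
  u ← 2.100000 + 0.15·(-3.523236) = 1.571515
t=0.150000, u=1.571515:
  k1 = f(0.150000, 1.571515) = -3.011163
  k2 = f(0.225000, 1.345677) = -2.092885
  u ← 1.571515 + 0.15·(-2.092885) = 1.257582
u(0.3) ≈ 1.2576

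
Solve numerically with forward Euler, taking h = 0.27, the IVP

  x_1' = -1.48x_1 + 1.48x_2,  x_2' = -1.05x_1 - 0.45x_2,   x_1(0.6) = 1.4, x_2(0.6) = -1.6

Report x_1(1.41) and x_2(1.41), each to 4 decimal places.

-1.0155, -1.2713

Euler on (x_1,x_2): x_1_{n+1} = x_1_n + h·x_1', x_2_{n+1} = x_2_n + h·x_2'.
0.600000: (1.400000, -1.600000); f=(-4.440000, -0.750000) → (0.201200, -1.802500)
0.870000: (0.201200, -1.802500); f=(-2.965476, 0.599865) → (-0.599479, -1.640536)
1.140000: (-0.599479, -1.640536); f=(-1.540766, 1.367694) → (-1.015485, -1.271259)
(x_1(1.41), x_2(1.41)) ≈ (-1.0155, -1.2713)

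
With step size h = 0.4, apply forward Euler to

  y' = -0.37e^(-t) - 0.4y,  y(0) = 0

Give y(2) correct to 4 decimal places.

Euler: y_{n+1} = y_n + h·f(t_n, y_n).
t=0.000000, y=0.000000: f=-0.370000 → y ← 0.000000 + 0.4·(-0.370000) = -0.148000
t=0.400000, y=-0.148000: f=-0.188818 → y ← -0.148000 + 0.4·(-0.188818) = -0.223527
t=0.800000, y=-0.223527: f=-0.076841 → y ← -0.223527 + 0.4·(-0.076841) = -0.254264
t=1.200000, y=-0.254264: f=-0.009736 → y ← -0.254264 + 0.4·(-0.009736) = -0.258158
t=1.600000, y=-0.258158: f=0.028562 → y ← -0.258158 + 0.4·0.028562 = -0.246734
y(2) ≈ -0.2467

-0.2467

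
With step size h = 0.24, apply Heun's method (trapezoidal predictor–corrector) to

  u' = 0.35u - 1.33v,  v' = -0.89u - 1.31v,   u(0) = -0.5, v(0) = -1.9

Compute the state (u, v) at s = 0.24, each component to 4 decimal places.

Heun on (u,v): k1 = f(s_n, state_n); k2 = f(s_n + h, state_n + h·k1); state_{n+1} = state_n + (h/2)·(k1 + k2).
0.000000: (-0.500000, -1.900000)
  k1 = (2.352000, 2.934000)
  predictor → (0.064480, -1.195840)
  k2 = (1.613035, 1.509163)
  → (-0.024196, -1.366820)
(u(0.24), v(0.24)) ≈ (-0.0242, -1.3668)

-0.0242, -1.3668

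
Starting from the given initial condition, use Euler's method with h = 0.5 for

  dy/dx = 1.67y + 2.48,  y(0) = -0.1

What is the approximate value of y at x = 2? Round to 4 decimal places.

Euler: y_{n+1} = y_n + h·f(x_n, y_n).
x=0.000000, y=-0.100000: f=2.313000 → y ← -0.100000 + 0.5·2.313000 = 1.056500
x=0.500000, y=1.056500: f=4.244355 → y ← 1.056500 + 0.5·4.244355 = 3.178678
x=1.000000, y=3.178678: f=7.788391 → y ← 3.178678 + 0.5·7.788391 = 7.072873
x=1.500000, y=7.072873: f=14.291698 → y ← 7.072873 + 0.5·14.291698 = 14.218722
y(2) ≈ 14.2187

14.2187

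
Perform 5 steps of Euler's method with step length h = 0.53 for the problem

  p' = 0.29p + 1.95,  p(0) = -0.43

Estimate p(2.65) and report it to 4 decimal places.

Euler: p_{n+1} = p_n + h·f(t_n, p_n).
t=0.000000, p=-0.430000: f=1.825300 → p ← -0.430000 + 0.53·1.825300 = 0.537409
t=0.530000, p=0.537409: f=2.105849 → p ← 0.537409 + 0.53·2.105849 = 1.653509
t=1.060000, p=1.653509: f=2.429518 → p ← 1.653509 + 0.53·2.429518 = 2.941153
t=1.590000, p=2.941153: f=2.802934 → p ← 2.941153 + 0.53·2.802934 = 4.426708
t=2.120000, p=4.426708: f=3.233745 → p ← 4.426708 + 0.53·3.233745 = 6.140593
p(2.65) ≈ 6.1406

6.1406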